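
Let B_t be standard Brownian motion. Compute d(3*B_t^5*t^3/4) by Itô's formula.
d(3*B_t^5*t^3/4) = (3*B_t^3*t^2*(3*B_t^2 + 10*t)/4) dt + (15*B_t^4*t^3/4) dB_t

Itô's formula for f(t, x): d f(t, B_t) = (f_t + (1/2) f_xx) dt + f_x dB_t. Compute partials of f(t, x) = 3*t^3*x^5/4:
  f_t(t,x)  = 9*t^2*x^5/4
  f_x(t,x)  = 15*t^3*x^4/4
  f_xx(t,x) = 15*t^3*x^3
Assemble drift = f_t + (1/2) f_xx = 3*t^2*x^3*(10*t + 3*x^2)/4 and diffusion = f_x = 15*t^3*x^4/4. Substituting x = B_t:
  d(3*B_t^5*t^3/4) = (3*B_t^3*t^2*(3*B_t^2 + 10*t)/4) dt + (15*B_t^4*t^3/4) dB_t.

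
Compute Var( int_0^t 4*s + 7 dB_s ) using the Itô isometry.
Var = t*(16*t^2 + 84*t + 147)/3

The Itô integral of a deterministic integrand f(s) has mean 0 because each increment f(s) * (B_{s+ds} - B_s) has mean 0. By the Itô isometry:
  Var( int_0^t f(s) dB_s ) = E[ (int_0^t f(s) dB_s)^2 ] = int_0^t f(s)^2 ds.
Here f(s) = 4*s + 7, so f(s)^2 = (4*s + 7)^2. Integrate:
  int_0^t ((4*s + 7)^2) ds = t*(16*t^2 + 84*t + 147)/3.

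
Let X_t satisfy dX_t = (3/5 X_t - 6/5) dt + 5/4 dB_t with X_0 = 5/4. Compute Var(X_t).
Var(X_t) = 125*exp(6*t/5)/96 - 125/96

The variance V(t) = Var(X_t) satisfies V'(t) = 2 a V(t) + c^2 with V(0) = 0 (drift coefficient is linear in X, diffusion is constant). With a = 3/5, c = 5/4, the solution is
  V(t) = (c^2 / (2 a)) * (exp(2 a t) - 1)
       = ((5/4)^2 / (2*(3/5))) * (exp((6/5) t) - 1)
       = 125*exp(6*t/5)/96 - 125/96.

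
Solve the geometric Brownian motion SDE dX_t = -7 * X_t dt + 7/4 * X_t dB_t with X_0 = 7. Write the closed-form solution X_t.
X_t = 7 * exp((-273/32) * t + (7/4) * B_t)

For GBM dX = mu X dt + sigma X dB with X_0 = x_0, apply Itô to Y = log X: dY = (mu - sigma^2/2) dt + sigma dB, so Y_t = log(x_0) + (mu - sigma^2/2) t + sigma B_t and hence X_t = x_0 * exp((mu - sigma^2/2) t + sigma B_t).
With mu = -7, sigma = 7/4, x_0 = 7, this gives:
  X_t = 7 * exp((-273/32) * t + (7/4) * B_t).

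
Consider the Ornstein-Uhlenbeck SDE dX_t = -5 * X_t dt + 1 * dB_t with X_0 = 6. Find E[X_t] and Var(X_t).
E[X_t] = 6*exp(-5*t); Var(X_t) = 1/10 - exp(-10*t)/10

The OU SDE dX = -theta X dt + sigma dB admits the integrating factor exp(theta t): d(exp(theta t) X_t) = sigma exp(theta t) dB_t. Integrating from 0 to t:
  X_t = x_0 * exp(-theta t) + sigma * int_0^t exp(-theta (t-s)) dB_s.
The Itô integral has mean 0 and (by the Itô isometry) variance sigma^2 * int_0^t exp(-2 theta (t - s)) ds = sigma^2 * (1 - exp(-2 theta t)) / (2 theta).
With theta = 5, sigma = 1, x_0 = 6:
  E[X_t] = 6 * exp(-5 t) = 6*exp(-5*t)
  Var(X_t) = (1)^2 * (1 - exp(-2*5 t)) / (2 * 5) = 1/10 - exp(-10*t)/10.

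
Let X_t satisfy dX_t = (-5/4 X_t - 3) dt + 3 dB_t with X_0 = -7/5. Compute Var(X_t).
Var(X_t) = 18/5 - 18*exp(-5*t/2)/5

The variance V(t) = Var(X_t) satisfies V'(t) = 2 a V(t) + c^2 with V(0) = 0 (drift coefficient is linear in X, diffusion is constant). With a = -5/4, c = 3, the solution is
  V(t) = (c^2 / (2 a)) * (exp(2 a t) - 1)
       = (3^2 / (2*(-5/4))) * (exp((-5/2) t) - 1)
       = 18/5 - 18*exp(-5*t/2)/5.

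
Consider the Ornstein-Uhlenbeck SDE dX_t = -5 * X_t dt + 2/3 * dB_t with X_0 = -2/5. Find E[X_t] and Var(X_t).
E[X_t] = -2*exp(-5*t)/5; Var(X_t) = 2/45 - 2*exp(-10*t)/45

The OU SDE dX = -theta X dt + sigma dB admits the integrating factor exp(theta t): d(exp(theta t) X_t) = sigma exp(theta t) dB_t. Integrating from 0 to t:
  X_t = x_0 * exp(-theta t) + sigma * int_0^t exp(-theta (t-s)) dB_s.
The Itô integral has mean 0 and (by the Itô isometry) variance sigma^2 * int_0^t exp(-2 theta (t - s)) ds = sigma^2 * (1 - exp(-2 theta t)) / (2 theta).
With theta = 5, sigma = 2/3, x_0 = -2/5:
  E[X_t] = -2/5 * exp(-5 t) = -2*exp(-5*t)/5
  Var(X_t) = (2/3)^2 * (1 - exp(-2*5 t)) / (2 * 5) = 2/45 - 2*exp(-10*t)/45.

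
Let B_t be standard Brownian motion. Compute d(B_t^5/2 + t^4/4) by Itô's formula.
d(B_t^5/2 + t^4/4) = (5*B_t^3 + t^3) dt + (5*B_t^4/2) dB_t

Itô's formula for f(t, x): d f(t, B_t) = (f_t + (1/2) f_xx) dt + f_x dB_t. Compute partials of f(t, x) = t^4/4 + x^5/2:
  f_t(t,x)  = t^3
  f_x(t,x)  = 5*x^4/2
  f_xx(t,x) = 10*x^3
Assemble drift = f_t + (1/2) f_xx = t^3 + 5*x^3 and diffusion = f_x = 5*x^4/2. Substituting x = B_t:
  d(B_t^5/2 + t^4/4) = (5*B_t^3 + t^3) dt + (5*B_t^4/2) dB_t.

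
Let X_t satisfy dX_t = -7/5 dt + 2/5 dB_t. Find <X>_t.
<X>_t = 4*t/25

For an Itô process dX_t = a(t) dt + b(t) dB_t, the quadratic variation is <X>_t = int_0^t b(s)^2 ds (the drift term does not contribute). Here b(s) = 2/5, so
  b(s)^2 = 4/25.
Integrating from 0 to t:
  <X>_t = int_0^t (4/25) ds = 4*t/25.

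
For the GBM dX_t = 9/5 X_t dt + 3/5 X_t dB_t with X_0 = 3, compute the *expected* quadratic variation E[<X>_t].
E[<X>_t] = 9*exp(99*t/25)/11 - 9/11

<X>_t = int_0^t ((3/5) * X_s)^2 ds. Taking expectation inside the integral: E[<X>_t] = (3/5)^2 * int_0^t E[X_s^2] ds. For GBM, E[X_s^2] = x_0^2 * exp((2 mu + sigma^2) s). Integrating:
  E[<X>_t] = (3/5)^2 * 3^2 * (exp((2*(9/5) + (3/5)^2) t) - 1) / (2*(9/5) + (3/5)^2)
           = (3/5)^2 * 3^2 * (exp((99/25) t) - 1) / (99/25) = 9*exp(99*t/25)/11 - 9/11.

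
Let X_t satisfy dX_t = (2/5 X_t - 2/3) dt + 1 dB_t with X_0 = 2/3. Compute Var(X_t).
Var(X_t) = 5*exp(4*t/5)/4 - 5/4

The variance V(t) = Var(X_t) satisfies V'(t) = 2 a V(t) + c^2 with V(0) = 0 (drift coefficient is linear in X, diffusion is constant). With a = 2/5, c = 1, the solution is
  V(t) = (c^2 / (2 a)) * (exp(2 a t) - 1)
       = (1^2 / (2*(2/5))) * (exp((4/5) t) - 1)
       = 5*exp(4*t/5)/4 - 5/4.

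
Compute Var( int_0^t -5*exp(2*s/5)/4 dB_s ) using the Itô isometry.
Var = 125*exp(4*t/5)/64 - 125/64

The Itô integral of a deterministic integrand f(s) has mean 0 because each increment f(s) * (B_{s+ds} - B_s) has mean 0. By the Itô isometry:
  Var( int_0^t f(s) dB_s ) = E[ (int_0^t f(s) dB_s)^2 ] = int_0^t f(s)^2 ds.
Here f(s) = -5*exp(2*s/5)/4, so f(s)^2 = 25*exp(4*s/5)/16. Integrate:
  int_0^t (25*exp(4*s/5)/16) ds = 125*exp(4*t/5)/64 - 125/64.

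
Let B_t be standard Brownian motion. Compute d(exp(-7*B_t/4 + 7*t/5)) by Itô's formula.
d(exp(-7*B_t/4 + 7*t/5)) = (469*exp(-7*B_t/4 + 7*t/5)/160) dt + (-7*exp(-7*B_t/4 + 7*t/5)/4) dB_t

Itô's formula for f(t, x): d f(t, B_t) = (f_t + (1/2) f_xx) dt + f_x dB_t. Compute partials of f(t, x) = exp(7*t/5 - 7*x/4):
  f_t(t,x)  = 7*exp(7*t/5 - 7*x/4)/5
  f_x(t,x)  = -7*exp(7*t/5 - 7*x/4)/4
  f_xx(t,x) = 49*exp(7*t/5 - 7*x/4)/16
Assemble drift = f_t + (1/2) f_xx = 469*exp(7*t/5 - 7*x/4)/160 and diffusion = f_x = -7*exp(7*t/5 - 7*x/4)/4. Substituting x = B_t:
  d(exp(-7*B_t/4 + 7*t/5)) = (469*exp(-7*B_t/4 + 7*t/5)/160) dt + (-7*exp(-7*B_t/4 + 7*t/5)/4) dB_t.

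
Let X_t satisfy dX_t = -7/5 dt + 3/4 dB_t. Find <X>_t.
<X>_t = 9*t/16

For an Itô process dX_t = a(t) dt + b(t) dB_t, the quadratic variation is <X>_t = int_0^t b(s)^2 ds (the drift term does not contribute). Here b(s) = 3/4, so
  b(s)^2 = 9/16.
Integrating from 0 to t:
  <X>_t = int_0^t (9/16) ds = 9*t/16.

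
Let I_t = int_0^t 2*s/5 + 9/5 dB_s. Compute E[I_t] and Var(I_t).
E[I_t] = 0; Var(I_t) = t*(4*t^2 + 54*t + 243)/75

The Itô integral of a deterministic integrand f(s) has mean 0 because each increment f(s) * (B_{s+ds} - B_s) has mean 0. By the Itô isometry:
  Var( int_0^t f(s) dB_s ) = E[ (int_0^t f(s) dB_s)^2 ] = int_0^t f(s)^2 ds.
Here f(s) = 2*s/5 + 9/5, so f(s)^2 = (2*s + 9)^2/25. Integrate:
  int_0^t ((2*s + 9)^2/25) ds = t*(4*t^2 + 54*t + 243)/75.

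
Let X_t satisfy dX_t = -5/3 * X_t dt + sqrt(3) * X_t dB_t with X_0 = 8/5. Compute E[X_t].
E[X_t] = 8*exp(-5*t/3)/5

For GBM dX = mu X dt + sigma X dB with X_0 = x_0, apply Itô to Y = log X: dY = (mu - sigma^2/2) dt + sigma dB, so Y_t = log(x_0) + (mu - sigma^2/2) t + sigma B_t and hence X_t = x_0 * exp((mu - sigma^2/2) t + sigma B_t).
With mu = -5/3, sigma = sqrt(3), x_0 = 8/5, this gives:
  X_t = 8/5 * exp((-19/6) * t + (sqrt(3)) * B_t).
Since sigma*B_t ~ Normal(0, sigma^2 t), E[exp(sigma*B_t)] = exp(sigma^2 t / 2); so E[X_t] = x_0 * exp((mu - sigma^2/2) t) * exp(sigma^2 t / 2) = x_0 * exp(mu t) = 8*exp(-5*t/3)/5.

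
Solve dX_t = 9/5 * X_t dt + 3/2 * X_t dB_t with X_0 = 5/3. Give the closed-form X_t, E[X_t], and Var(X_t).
X_t = 5/3 * exp((27/40) t + (3/2) B_t); E[X_t] = 5*exp(9*t/5)/3; Var(X_t) = 25*(exp(9*t/4) - 1)*exp(18*t/5)/9

For GBM dX = mu X dt + sigma X dB with X_0 = x_0, apply Itô to Y = log X: dY = (mu - sigma^2/2) dt + sigma dB, so Y_t = log(x_0) + (mu - sigma^2/2) t + sigma B_t and hence X_t = x_0 * exp((mu - sigma^2/2) t + sigma B_t).
With mu = 9/5, sigma = 3/2, x_0 = 5/3, this gives:
  X_t = 5/3 * exp((27/40) * t + (3/2) * B_t).
Since sigma*B_t ~ Normal(0, sigma^2 t), E[exp(sigma*B_t)] = exp(sigma^2 t / 2); so E[X_t] = x_0 * exp((mu - sigma^2/2) t) * exp(sigma^2 t / 2) = x_0 * exp(mu t) = 5*exp(9*t/5)/3.
Var(X_t) = E[X_t^2] - (E[X_t])^2 = x_0^2 * exp(2 mu t) * (exp(sigma^2 t) - 1) = 25*(exp(9*t/4) - 1)*exp(18*t/5)/9.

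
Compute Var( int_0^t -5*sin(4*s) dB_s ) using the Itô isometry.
Var = 25*t/2 - 25*sin(4*t)*cos(4*t)/8

The Itô integral of a deterministic integrand f(s) has mean 0 because each increment f(s) * (B_{s+ds} - B_s) has mean 0. By the Itô isometry:
  Var( int_0^t f(s) dB_s ) = E[ (int_0^t f(s) dB_s)^2 ] = int_0^t f(s)^2 ds.
Here f(s) = -5*sin(4*s), so f(s)^2 = 25*sin(4*s)^2. Integrate:
  int_0^t (25*sin(4*s)^2) ds = 25*t/2 - 25*sin(4*t)*cos(4*t)/8.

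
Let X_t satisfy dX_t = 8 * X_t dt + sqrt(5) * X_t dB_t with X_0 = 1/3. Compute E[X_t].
E[X_t] = exp(8*t)/3

For GBM dX = mu X dt + sigma X dB with X_0 = x_0, apply Itô to Y = log X: dY = (mu - sigma^2/2) dt + sigma dB, so Y_t = log(x_0) + (mu - sigma^2/2) t + sigma B_t and hence X_t = x_0 * exp((mu - sigma^2/2) t + sigma B_t).
With mu = 8, sigma = sqrt(5), x_0 = 1/3, this gives:
  X_t = 1/3 * exp((11/2) * t + (sqrt(5)) * B_t).
Since sigma*B_t ~ Normal(0, sigma^2 t), E[exp(sigma*B_t)] = exp(sigma^2 t / 2); so E[X_t] = x_0 * exp((mu - sigma^2/2) t) * exp(sigma^2 t / 2) = x_0 * exp(mu t) = exp(8*t)/3.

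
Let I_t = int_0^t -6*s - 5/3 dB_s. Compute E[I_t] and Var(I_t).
E[I_t] = 0; Var(I_t) = t*(108*t^2 + 90*t + 25)/9

The Itô integral of a deterministic integrand f(s) has mean 0 because each increment f(s) * (B_{s+ds} - B_s) has mean 0. By the Itô isometry:
  Var( int_0^t f(s) dB_s ) = E[ (int_0^t f(s) dB_s)^2 ] = int_0^t f(s)^2 ds.
Here f(s) = -6*s - 5/3, so f(s)^2 = (18*s + 5)^2/9. Integrate:
  int_0^t ((18*s + 5)^2/9) ds = t*(108*t^2 + 90*t + 25)/9.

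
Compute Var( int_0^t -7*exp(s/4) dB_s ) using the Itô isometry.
Var = 98*exp(t/2) - 98

The Itô integral of a deterministic integrand f(s) has mean 0 because each increment f(s) * (B_{s+ds} - B_s) has mean 0. By the Itô isometry:
  Var( int_0^t f(s) dB_s ) = E[ (int_0^t f(s) dB_s)^2 ] = int_0^t f(s)^2 ds.
Here f(s) = -7*exp(s/4), so f(s)^2 = 49*exp(s/2). Integrate:
  int_0^t (49*exp(s/2)) ds = 98*exp(t/2) - 98.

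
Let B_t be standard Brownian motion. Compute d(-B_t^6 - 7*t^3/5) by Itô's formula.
d(-B_t^6 - 7*t^3/5) = (-15*B_t^4 - 21*t^2/5) dt + (-6*B_t^5) dB_t

Itô's formula for f(t, x): d f(t, B_t) = (f_t + (1/2) f_xx) dt + f_x dB_t. Compute partials of f(t, x) = -7*t^3/5 - x^6:
  f_t(t,x)  = -21*t^2/5
  f_x(t,x)  = -6*x^5
  f_xx(t,x) = -30*x^4
Assemble drift = f_t + (1/2) f_xx = -21*t^2/5 - 15*x^4 and diffusion = f_x = -6*x^5. Substituting x = B_t:
  d(-B_t^6 - 7*t^3/5) = (-15*B_t^4 - 21*t^2/5) dt + (-6*B_t^5) dB_t.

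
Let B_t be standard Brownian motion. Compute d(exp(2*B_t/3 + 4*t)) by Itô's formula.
d(exp(2*B_t/3 + 4*t)) = (38*exp(2*B_t/3 + 4*t)/9) dt + (2*exp(2*B_t/3 + 4*t)/3) dB_t

Itô's formula for f(t, x): d f(t, B_t) = (f_t + (1/2) f_xx) dt + f_x dB_t. Compute partials of f(t, x) = exp(4*t + 2*x/3):
  f_t(t,x)  = 4*exp(4*t + 2*x/3)
  f_x(t,x)  = 2*exp(4*t + 2*x/3)/3
  f_xx(t,x) = 4*exp(4*t + 2*x/3)/9
Assemble drift = f_t + (1/2) f_xx = 38*exp(4*t + 2*x/3)/9 and diffusion = f_x = 2*exp(4*t + 2*x/3)/3. Substituting x = B_t:
  d(exp(2*B_t/3 + 4*t)) = (38*exp(2*B_t/3 + 4*t)/9) dt + (2*exp(2*B_t/3 + 4*t)/3) dB_t.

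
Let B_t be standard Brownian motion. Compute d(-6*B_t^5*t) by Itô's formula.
d(-6*B_t^5*t) = (6*B_t^3*(-B_t^2 - 10*t)) dt + (-30*B_t^4*t) dB_t

Itô's formula for f(t, x): d f(t, B_t) = (f_t + (1/2) f_xx) dt + f_x dB_t. Compute partials of f(t, x) = -6*t*x^5:
  f_t(t,x)  = -6*x^5
  f_x(t,x)  = -30*t*x^4
  f_xx(t,x) = -120*t*x^3
Assemble drift = f_t + (1/2) f_xx = 6*x^3*(-10*t - x^2) and diffusion = f_x = -30*t*x^4. Substituting x = B_t:
  d(-6*B_t^5*t) = (6*B_t^3*(-B_t^2 - 10*t)) dt + (-30*B_t^4*t) dB_t.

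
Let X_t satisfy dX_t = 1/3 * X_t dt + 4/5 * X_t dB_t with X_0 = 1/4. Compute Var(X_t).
Var(X_t) = (exp(16*t/25) - 1)*exp(2*t/3)/16

For GBM dX = mu X dt + sigma X dB with X_0 = x_0, apply Itô to Y = log X: dY = (mu - sigma^2/2) dt + sigma dB, so Y_t = log(x_0) + (mu - sigma^2/2) t + sigma B_t and hence X_t = x_0 * exp((mu - sigma^2/2) t + sigma B_t).
With mu = 1/3, sigma = 4/5, x_0 = 1/4, this gives:
  X_t = 1/4 * exp((1/75) * t + (4/5) * B_t).
Since sigma*B_t ~ Normal(0, sigma^2 t), E[exp(sigma*B_t)] = exp(sigma^2 t / 2); so E[X_t] = x_0 * exp((mu - sigma^2/2) t) * exp(sigma^2 t / 2) = x_0 * exp(mu t) = exp(t/3)/4.
Var(X_t) = E[X_t^2] - (E[X_t])^2 = x_0^2 * exp(2 mu t) * (exp(sigma^2 t) - 1) = (exp(16*t/25) - 1)*exp(2*t/3)/16.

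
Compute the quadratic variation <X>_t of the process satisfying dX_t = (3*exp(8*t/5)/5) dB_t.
<X>_t = 9*exp(16*t/5)/80 - 9/80

For an Itô process dX_t = a(t) dt + b(t) dB_t, the quadratic variation is <X>_t = int_0^t b(s)^2 ds (the drift term does not contribute). Here b(s) = 3*exp(8*s/5)/5, so
  b(s)^2 = 9*exp(16*s/5)/25.
Integrating from 0 to t:
  <X>_t = int_0^t (9*exp(16*s/5)/25) ds = 9*exp(16*t/5)/80 - 9/80.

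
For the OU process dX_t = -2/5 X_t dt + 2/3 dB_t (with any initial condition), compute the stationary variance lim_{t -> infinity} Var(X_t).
lim Var(X_t) = 5/9

The OU SDE dX = -theta X dt + sigma dB admits the integrating factor exp(theta t): d(exp(theta t) X_t) = sigma exp(theta t) dB_t. Integrating from 0 to t gives X_t = x_0 * exp(-theta t) + sigma * int_0^t exp(-theta (t-s)) dB_s for any initial x_0. The Itô integral has variance (by the Itô isometry) sigma^2 * int_0^t exp(-2 theta (t - s)) ds = sigma^2 * (1 - exp(-2 theta t)) / (2 theta), independent of x_0.
With theta = 2/5, sigma = 2/3:
  Var(X_t) = (2/3)^2 * (1 - exp(-2*2/5 t)) / (2 * 2/5) = 5/9 - 5*exp(-4*t/5)/9.
As t -> infinity, exp(-2*2/5 t) -> 0, so the stationary variance is sigma^2 / (2 theta) = 5/9.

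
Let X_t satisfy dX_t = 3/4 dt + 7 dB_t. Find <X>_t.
<X>_t = 49*t

For an Itô process dX_t = a(t) dt + b(t) dB_t, the quadratic variation is <X>_t = int_0^t b(s)^2 ds (the drift term does not contribute). Here b(s) = 7, so
  b(s)^2 = 49.
Integrating from 0 to t:
  <X>_t = int_0^t (49) ds = 49*t.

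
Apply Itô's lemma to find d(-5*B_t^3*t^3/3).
d(-5*B_t^3*t^3/3) = (5*B_t*t^2*(-B_t^2 - t)) dt + (-5*B_t^2*t^3) dB_t

Itô's formula for f(t, x): d f(t, B_t) = (f_t + (1/2) f_xx) dt + f_x dB_t. Compute partials of f(t, x) = -5*t^3*x^3/3:
  f_t(t,x)  = -5*t^2*x^3
  f_x(t,x)  = -5*t^3*x^2
  f_xx(t,x) = -10*t^3*x
Assemble drift = f_t + (1/2) f_xx = 5*t^2*x*(-t - x^2) and diffusion = f_x = -5*t^3*x^2. Substituting x = B_t:
  d(-5*B_t^3*t^3/3) = (5*B_t*t^2*(-B_t^2 - t)) dt + (-5*B_t^2*t^3) dB_t.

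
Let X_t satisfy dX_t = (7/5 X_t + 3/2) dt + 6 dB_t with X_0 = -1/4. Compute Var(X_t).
Var(X_t) = 90*exp(14*t/5)/7 - 90/7

The variance V(t) = Var(X_t) satisfies V'(t) = 2 a V(t) + c^2 with V(0) = 0 (drift coefficient is linear in X, diffusion is constant). With a = 7/5, c = 6, the solution is
  V(t) = (c^2 / (2 a)) * (exp(2 a t) - 1)
       = (6^2 / (2*(7/5))) * (exp((14/5) t) - 1)
       = 90*exp(14*t/5)/7 - 90/7.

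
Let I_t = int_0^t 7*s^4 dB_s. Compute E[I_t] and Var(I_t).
E[I_t] = 0; Var(I_t) = 49*t^9/9

The Itô integral of a deterministic integrand f(s) has mean 0 because each increment f(s) * (B_{s+ds} - B_s) has mean 0. By the Itô isometry:
  Var( int_0^t f(s) dB_s ) = E[ (int_0^t f(s) dB_s)^2 ] = int_0^t f(s)^2 ds.
Here f(s) = 7*s^4, so f(s)^2 = 49*s^8. Integrate:
  int_0^t (49*s^8) ds = 49*t^9/9.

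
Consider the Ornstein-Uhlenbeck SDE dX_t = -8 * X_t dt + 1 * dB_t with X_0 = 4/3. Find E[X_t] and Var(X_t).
E[X_t] = 4*exp(-8*t)/3; Var(X_t) = 1/16 - exp(-16*t)/16

The OU SDE dX = -theta X dt + sigma dB admits the integrating factor exp(theta t): d(exp(theta t) X_t) = sigma exp(theta t) dB_t. Integrating from 0 to t:
  X_t = x_0 * exp(-theta t) + sigma * int_0^t exp(-theta (t-s)) dB_s.
The Itô integral has mean 0 and (by the Itô isometry) variance sigma^2 * int_0^t exp(-2 theta (t - s)) ds = sigma^2 * (1 - exp(-2 theta t)) / (2 theta).
With theta = 8, sigma = 1, x_0 = 4/3:
  E[X_t] = 4/3 * exp(-8 t) = 4*exp(-8*t)/3
  Var(X_t) = (1)^2 * (1 - exp(-2*8 t)) / (2 * 8) = 1/16 - exp(-16*t)/16.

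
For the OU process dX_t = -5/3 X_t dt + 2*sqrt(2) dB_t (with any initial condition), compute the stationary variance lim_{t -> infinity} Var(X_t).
lim Var(X_t) = 12/5

The OU SDE dX = -theta X dt + sigma dB admits the integrating factor exp(theta t): d(exp(theta t) X_t) = sigma exp(theta t) dB_t. Integrating from 0 to t gives X_t = x_0 * exp(-theta t) + sigma * int_0^t exp(-theta (t-s)) dB_s for any initial x_0. The Itô integral has variance (by the Itô isometry) sigma^2 * int_0^t exp(-2 theta (t - s)) ds = sigma^2 * (1 - exp(-2 theta t)) / (2 theta), independent of x_0.
With theta = 5/3, sigma = 2*sqrt(2):
  Var(X_t) = (2*sqrt(2))^2 * (1 - exp(-2*5/3 t)) / (2 * 5/3) = 12/5 - 12*exp(-10*t/3)/5.
As t -> infinity, exp(-2*5/3 t) -> 0, so the stationary variance is sigma^2 / (2 theta) = 12/5.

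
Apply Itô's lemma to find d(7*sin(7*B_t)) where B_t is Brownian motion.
d(7*sin(7*B_t)) = (-343*sin(7*B_t)/2) dt + (49*cos(7*B_t)) dB_t

Itô's formula for f(B_t) gives d f(B_t) = f'(B_t) dB_t + (1/2) f''(B_t) dt. Compute derivatives of f(x) = 7*sin(7*x):
  f'(x)  = 49*cos(7*x)
  f''(x) = -343*sin(7*x)
Substitute x = B_t and multiply the f'' term by 1/2:
  drift     = (1/2) * (-343*sin(7*x)) evaluated at B_t = -343*sin(7*B_t)/2
  diffusion = (49*cos(7*x)) evaluated at B_t = 49*cos(7*B_t)
Therefore d(7*sin(7*B_t)) = (-343*sin(7*B_t)/2) dt + (49*cos(7*B_t)) dB_t.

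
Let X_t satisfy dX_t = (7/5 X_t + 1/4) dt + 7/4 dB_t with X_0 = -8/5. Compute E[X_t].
E[X_t] = -199*exp(7*t/5)/140 - 5/28

Taking expectations and using E[dB_t] = 0, the mean m(t) = E[X_t] satisfies the ODE m'(t) = a m(t) + b with m(0) = x_0. With a = 7/5, b = 1/4, x_0 = -8/5, the solution is
  m(t) = x_0 * exp(a t) + (b/a) * (exp(a t) - 1)
       = (-8/5) * exp((7/5) t) + ((1/4)/(7/5)) * (exp((7/5) t) - 1)
       = -199*exp(7*t/5)/140 - 5/28.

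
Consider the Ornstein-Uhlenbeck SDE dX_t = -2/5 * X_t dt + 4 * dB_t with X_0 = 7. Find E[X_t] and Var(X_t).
E[X_t] = 7*exp(-2*t/5); Var(X_t) = 20 - 20*exp(-4*t/5)

The OU SDE dX = -theta X dt + sigma dB admits the integrating factor exp(theta t): d(exp(theta t) X_t) = sigma exp(theta t) dB_t. Integrating from 0 to t:
  X_t = x_0 * exp(-theta t) + sigma * int_0^t exp(-theta (t-s)) dB_s.
The Itô integral has mean 0 and (by the Itô isometry) variance sigma^2 * int_0^t exp(-2 theta (t - s)) ds = sigma^2 * (1 - exp(-2 theta t)) / (2 theta).
With theta = 2/5, sigma = 4, x_0 = 7:
  E[X_t] = 7 * exp(-2/5 t) = 7*exp(-2*t/5)
  Var(X_t) = (4)^2 * (1 - exp(-2*2/5 t)) / (2 * 2/5) = 20 - 20*exp(-4*t/5).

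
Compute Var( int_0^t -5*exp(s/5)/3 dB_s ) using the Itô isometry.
Var = 125*exp(2*t/5)/18 - 125/18

The Itô integral of a deterministic integrand f(s) has mean 0 because each increment f(s) * (B_{s+ds} - B_s) has mean 0. By the Itô isometry:
  Var( int_0^t f(s) dB_s ) = E[ (int_0^t f(s) dB_s)^2 ] = int_0^t f(s)^2 ds.
Here f(s) = -5*exp(s/5)/3, so f(s)^2 = 25*exp(2*s/5)/9. Integrate:
  int_0^t (25*exp(2*s/5)/9) ds = 125*exp(2*t/5)/18 - 125/18.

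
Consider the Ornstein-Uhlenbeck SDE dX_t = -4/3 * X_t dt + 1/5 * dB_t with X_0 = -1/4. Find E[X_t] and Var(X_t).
E[X_t] = -exp(-4*t/3)/4; Var(X_t) = 3/200 - 3*exp(-8*t/3)/200

The OU SDE dX = -theta X dt + sigma dB admits the integrating factor exp(theta t): d(exp(theta t) X_t) = sigma exp(theta t) dB_t. Integrating from 0 to t:
  X_t = x_0 * exp(-theta t) + sigma * int_0^t exp(-theta (t-s)) dB_s.
The Itô integral has mean 0 and (by the Itô isometry) variance sigma^2 * int_0^t exp(-2 theta (t - s)) ds = sigma^2 * (1 - exp(-2 theta t)) / (2 theta).
With theta = 4/3, sigma = 1/5, x_0 = -1/4:
  E[X_t] = -1/4 * exp(-4/3 t) = -exp(-4*t/3)/4
  Var(X_t) = (1/5)^2 * (1 - exp(-2*4/3 t)) / (2 * 4/3) = 3/200 - 3*exp(-8*t/3)/200.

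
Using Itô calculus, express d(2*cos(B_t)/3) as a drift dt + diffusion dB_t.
d(2*cos(B_t)/3) = (-cos(B_t)/3) dt + (-2*sin(B_t)/3) dB_t

Itô's formula for f(B_t) gives d f(B_t) = f'(B_t) dB_t + (1/2) f''(B_t) dt. Compute derivatives of f(x) = 2*cos(x)/3:
  f'(x)  = -2*sin(x)/3
  f''(x) = -2*cos(x)/3
Substitute x = B_t and multiply the f'' term by 1/2:
  drift     = (1/2) * (-2*cos(x)/3) evaluated at B_t = -cos(B_t)/3
  diffusion = (-2*sin(x)/3) evaluated at B_t = -2*sin(B_t)/3
Therefore d(2*cos(B_t)/3) = (-cos(B_t)/3) dt + (-2*sin(B_t)/3) dB_t.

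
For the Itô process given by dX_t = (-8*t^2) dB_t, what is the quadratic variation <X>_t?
<X>_t = 64*t^5/5

For an Itô process dX_t = a(t) dt + b(t) dB_t, the quadratic variation is <X>_t = int_0^t b(s)^2 ds (the drift term does not contribute). Here b(s) = -8*s^2, so
  b(s)^2 = 64*s^4.
Integrating from 0 to t:
  <X>_t = int_0^t (64*s^4) ds = 64*t^5/5.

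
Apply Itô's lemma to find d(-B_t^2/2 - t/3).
d(-B_t^2/2 - t/3) = (-5/6) dt + (-B_t) dB_t

Itô's formula for f(t, x): d f(t, B_t) = (f_t + (1/2) f_xx) dt + f_x dB_t. Compute partials of f(t, x) = -t/3 - x^2/2:
  f_t(t,x)  = -1/3
  f_x(t,x)  = -x
  f_xx(t,x) = -1
Assemble drift = f_t + (1/2) f_xx = -5/6 and diffusion = f_x = -x. Substituting x = B_t:
  d(-B_t^2/2 - t/3) = (-5/6) dt + (-B_t) dB_t.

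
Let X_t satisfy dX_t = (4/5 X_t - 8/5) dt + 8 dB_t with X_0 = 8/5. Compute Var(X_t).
Var(X_t) = 40*exp(8*t/5) - 40

The variance V(t) = Var(X_t) satisfies V'(t) = 2 a V(t) + c^2 with V(0) = 0 (drift coefficient is linear in X, diffusion is constant). With a = 4/5, c = 8, the solution is
  V(t) = (c^2 / (2 a)) * (exp(2 a t) - 1)
       = (8^2 / (2*(4/5))) * (exp((8/5) t) - 1)
       = 40*exp(8*t/5) - 40.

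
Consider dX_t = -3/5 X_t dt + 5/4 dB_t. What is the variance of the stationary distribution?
lim Var(X_t) = 125/96

The OU SDE dX = -theta X dt + sigma dB admits the integrating factor exp(theta t): d(exp(theta t) X_t) = sigma exp(theta t) dB_t. Integrating from 0 to t gives X_t = x_0 * exp(-theta t) + sigma * int_0^t exp(-theta (t-s)) dB_s for any initial x_0. The Itô integral has variance (by the Itô isometry) sigma^2 * int_0^t exp(-2 theta (t - s)) ds = sigma^2 * (1 - exp(-2 theta t)) / (2 theta), independent of x_0.
With theta = 3/5, sigma = 5/4:
  Var(X_t) = (5/4)^2 * (1 - exp(-2*3/5 t)) / (2 * 3/5) = 125/96 - 125*exp(-6*t/5)/96.
As t -> infinity, exp(-2*3/5 t) -> 0, so the stationary variance is sigma^2 / (2 theta) = 125/96.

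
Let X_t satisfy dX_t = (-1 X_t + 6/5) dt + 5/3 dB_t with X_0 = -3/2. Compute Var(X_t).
Var(X_t) = 25/18 - 25*exp(-2*t)/18

The variance V(t) = Var(X_t) satisfies V'(t) = 2 a V(t) + c^2 with V(0) = 0 (drift coefficient is linear in X, diffusion is constant). With a = -1, c = 5/3, the solution is
  V(t) = (c^2 / (2 a)) * (exp(2 a t) - 1)
       = ((5/3)^2 / (2*(-1))) * (exp((-2) t) - 1)
       = 25/18 - 25*exp(-2*t)/18.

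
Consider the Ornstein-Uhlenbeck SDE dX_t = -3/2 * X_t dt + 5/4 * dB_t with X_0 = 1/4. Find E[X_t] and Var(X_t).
E[X_t] = exp(-3*t/2)/4; Var(X_t) = 25/48 - 25*exp(-3*t)/48

The OU SDE dX = -theta X dt + sigma dB admits the integrating factor exp(theta t): d(exp(theta t) X_t) = sigma exp(theta t) dB_t. Integrating from 0 to t:
  X_t = x_0 * exp(-theta t) + sigma * int_0^t exp(-theta (t-s)) dB_s.
The Itô integral has mean 0 and (by the Itô isometry) variance sigma^2 * int_0^t exp(-2 theta (t - s)) ds = sigma^2 * (1 - exp(-2 theta t)) / (2 theta).
With theta = 3/2, sigma = 5/4, x_0 = 1/4:
  E[X_t] = 1/4 * exp(-3/2 t) = exp(-3*t/2)/4
  Var(X_t) = (5/4)^2 * (1 - exp(-2*3/2 t)) / (2 * 3/2) = 25/48 - 25*exp(-3*t)/48.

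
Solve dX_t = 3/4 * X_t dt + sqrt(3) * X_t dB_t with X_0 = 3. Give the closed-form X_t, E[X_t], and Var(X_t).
X_t = 3 * exp((-3/4) t + (sqrt(3)) B_t); E[X_t] = 3*exp(3*t/4); Var(X_t) = 9*(exp(3*t) - 1)*exp(3*t/2)

For GBM dX = mu X dt + sigma X dB with X_0 = x_0, apply Itô to Y = log X: dY = (mu - sigma^2/2) dt + sigma dB, so Y_t = log(x_0) + (mu - sigma^2/2) t + sigma B_t and hence X_t = x_0 * exp((mu - sigma^2/2) t + sigma B_t).
With mu = 3/4, sigma = sqrt(3), x_0 = 3, this gives:
  X_t = 3 * exp((-3/4) * t + (sqrt(3)) * B_t).
Since sigma*B_t ~ Normal(0, sigma^2 t), E[exp(sigma*B_t)] = exp(sigma^2 t / 2); so E[X_t] = x_0 * exp((mu - sigma^2/2) t) * exp(sigma^2 t / 2) = x_0 * exp(mu t) = 3*exp(3*t/4).
Var(X_t) = E[X_t^2] - (E[X_t])^2 = x_0^2 * exp(2 mu t) * (exp(sigma^2 t) - 1) = 9*(exp(3*t) - 1)*exp(3*t/2).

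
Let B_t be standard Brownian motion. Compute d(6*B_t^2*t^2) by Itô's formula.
d(6*B_t^2*t^2) = (6*t*(2*B_t^2 + t)) dt + (12*B_t*t^2) dB_t

Itô's formula for f(t, x): d f(t, B_t) = (f_t + (1/2) f_xx) dt + f_x dB_t. Compute partials of f(t, x) = 6*t^2*x^2:
  f_t(t,x)  = 12*t*x^2
  f_x(t,x)  = 12*t^2*x
  f_xx(t,x) = 12*t^2
Assemble drift = f_t + (1/2) f_xx = 6*t*(t + 2*x^2) and diffusion = f_x = 12*t^2*x. Substituting x = B_t:
  d(6*B_t^2*t^2) = (6*t*(2*B_t^2 + t)) dt + (12*B_t*t^2) dB_t.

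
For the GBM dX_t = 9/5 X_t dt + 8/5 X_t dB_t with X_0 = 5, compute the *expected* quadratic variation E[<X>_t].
E[<X>_t] = 800*exp(154*t/25)/77 - 800/77

<X>_t = int_0^t ((8/5) * X_s)^2 ds. Taking expectation inside the integral: E[<X>_t] = (8/5)^2 * int_0^t E[X_s^2] ds. For GBM, E[X_s^2] = x_0^2 * exp((2 mu + sigma^2) s). Integrating:
  E[<X>_t] = (8/5)^2 * 5^2 * (exp((2*(9/5) + (8/5)^2) t) - 1) / (2*(9/5) + (8/5)^2)
           = (8/5)^2 * 5^2 * (exp((154/25) t) - 1) / (154/25) = 800*exp(154*t/25)/77 - 800/77.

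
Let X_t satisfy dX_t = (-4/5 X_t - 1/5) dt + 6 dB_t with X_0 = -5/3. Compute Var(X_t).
Var(X_t) = 45/2 - 45*exp(-8*t/5)/2

The variance V(t) = Var(X_t) satisfies V'(t) = 2 a V(t) + c^2 with V(0) = 0 (drift coefficient is linear in X, diffusion is constant). With a = -4/5, c = 6, the solution is
  V(t) = (c^2 / (2 a)) * (exp(2 a t) - 1)
       = (6^2 / (2*(-4/5))) * (exp((-8/5) t) - 1)
       = 45/2 - 45*exp(-8*t/5)/2.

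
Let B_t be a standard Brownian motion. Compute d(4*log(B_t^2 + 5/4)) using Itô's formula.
d(4*log(B_t^2 + 5/4)) = (16*(5 - 4*B_t^2)/(4*B_t^2 + 5)^2) dt + (32*B_t/(4*B_t^2 + 5)) dB_t

Itô's formula for f(B_t) gives d f(B_t) = f'(B_t) dB_t + (1/2) f''(B_t) dt. Compute derivatives of f(x) = 4*log(x^2 + 5/4):
  f'(x)  = 32*x/(4*x^2 + 5)
  f''(x) = 32*(5 - 4*x^2)/(4*x^2 + 5)^2
Substitute x = B_t and multiply the f'' term by 1/2:
  drift     = (1/2) * (32*(5 - 4*x^2)/(4*x^2 + 5)^2) evaluated at B_t = 16*(5 - 4*B_t^2)/(4*B_t^2 + 5)^2
  diffusion = (32*x/(4*x^2 + 5)) evaluated at B_t = 32*B_t/(4*B_t^2 + 5)
Therefore d(4*log(B_t^2 + 5/4)) = (16*(5 - 4*B_t^2)/(4*B_t^2 + 5)^2) dt + (32*B_t/(4*B_t^2 + 5)) dB_t.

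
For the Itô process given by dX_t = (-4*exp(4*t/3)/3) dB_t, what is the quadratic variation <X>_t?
<X>_t = 2*exp(8*t/3)/3 - 2/3

For an Itô process dX_t = a(t) dt + b(t) dB_t, the quadratic variation is <X>_t = int_0^t b(s)^2 ds (the drift term does not contribute). Here b(s) = -4*exp(4*s/3)/3, so
  b(s)^2 = 16*exp(8*s/3)/9.
Integrating from 0 to t:
  <X>_t = int_0^t (16*exp(8*s/3)/9) ds = 2*exp(8*t/3)/3 - 2/3.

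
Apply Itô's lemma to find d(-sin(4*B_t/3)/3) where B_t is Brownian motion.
d(-sin(4*B_t/3)/3) = (8*sin(4*B_t/3)/27) dt + (-4*cos(4*B_t/3)/9) dB_t

Itô's formula for f(B_t) gives d f(B_t) = f'(B_t) dB_t + (1/2) f''(B_t) dt. Compute derivatives of f(x) = -sin(4*x/3)/3:
  f'(x)  = -4*cos(4*x/3)/9
  f''(x) = 16*sin(4*x/3)/27
Substitute x = B_t and multiply the f'' term by 1/2:
  drift     = (1/2) * (16*sin(4*x/3)/27) evaluated at B_t = 8*sin(4*B_t/3)/27
  diffusion = (-4*cos(4*x/3)/9) evaluated at B_t = -4*cos(4*B_t/3)/9
Therefore d(-sin(4*B_t/3)/3) = (8*sin(4*B_t/3)/27) dt + (-4*cos(4*B_t/3)/9) dB_t.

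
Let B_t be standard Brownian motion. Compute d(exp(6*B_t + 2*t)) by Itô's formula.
d(exp(6*B_t + 2*t)) = (20*exp(6*B_t + 2*t)) dt + (6*exp(6*B_t + 2*t)) dB_t

Itô's formula for f(t, x): d f(t, B_t) = (f_t + (1/2) f_xx) dt + f_x dB_t. Compute partials of f(t, x) = exp(2*t + 6*x):
  f_t(t,x)  = 2*exp(2*t + 6*x)
  f_x(t,x)  = 6*exp(2*t + 6*x)
  f_xx(t,x) = 36*exp(2*t + 6*x)
Assemble drift = f_t + (1/2) f_xx = 20*exp(2*t + 6*x) and diffusion = f_x = 6*exp(2*t + 6*x). Substituting x = B_t:
  d(exp(6*B_t + 2*t)) = (20*exp(6*B_t + 2*t)) dt + (6*exp(6*B_t + 2*t)) dB_t.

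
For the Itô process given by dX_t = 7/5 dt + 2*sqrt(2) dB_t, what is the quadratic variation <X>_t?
<X>_t = 8*t

For an Itô process dX_t = a(t) dt + b(t) dB_t, the quadratic variation is <X>_t = int_0^t b(s)^2 ds (the drift term does not contribute). Here b(s) = 2*sqrt(2), so
  b(s)^2 = 8.
Integrating from 0 to t:
  <X>_t = int_0^t (8) ds = 8*t.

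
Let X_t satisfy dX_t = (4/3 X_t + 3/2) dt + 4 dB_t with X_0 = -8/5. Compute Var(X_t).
Var(X_t) = 6*exp(8*t/3) - 6

The variance V(t) = Var(X_t) satisfies V'(t) = 2 a V(t) + c^2 with V(0) = 0 (drift coefficient is linear in X, diffusion is constant). With a = 4/3, c = 4, the solution is
  V(t) = (c^2 / (2 a)) * (exp(2 a t) - 1)
       = (4^2 / (2*(4/3))) * (exp((8/3) t) - 1)
       = 6*exp(8*t/3) - 6.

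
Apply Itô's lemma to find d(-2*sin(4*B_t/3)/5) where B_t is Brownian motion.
d(-2*sin(4*B_t/3)/5) = (16*sin(4*B_t/3)/45) dt + (-8*cos(4*B_t/3)/15) dB_t

Itô's formula for f(B_t) gives d f(B_t) = f'(B_t) dB_t + (1/2) f''(B_t) dt. Compute derivatives of f(x) = -2*sin(4*x/3)/5:
  f'(x)  = -8*cos(4*x/3)/15
  f''(x) = 32*sin(4*x/3)/45
Substitute x = B_t and multiply the f'' term by 1/2:
  drift     = (1/2) * (32*sin(4*x/3)/45) evaluated at B_t = 16*sin(4*B_t/3)/45
  diffusion = (-8*cos(4*x/3)/15) evaluated at B_t = -8*cos(4*B_t/3)/15
Therefore d(-2*sin(4*B_t/3)/5) = (16*sin(4*B_t/3)/45) dt + (-8*cos(4*B_t/3)/15) dB_t.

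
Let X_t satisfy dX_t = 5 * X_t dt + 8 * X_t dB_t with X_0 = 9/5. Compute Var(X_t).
Var(X_t) = 81*(exp(64*t) - 1)*exp(10*t)/25

For GBM dX = mu X dt + sigma X dB with X_0 = x_0, apply Itô to Y = log X: dY = (mu - sigma^2/2) dt + sigma dB, so Y_t = log(x_0) + (mu - sigma^2/2) t + sigma B_t and hence X_t = x_0 * exp((mu - sigma^2/2) t + sigma B_t).
With mu = 5, sigma = 8, x_0 = 9/5, this gives:
  X_t = 9/5 * exp((-27) * t + (8) * B_t).
Since sigma*B_t ~ Normal(0, sigma^2 t), E[exp(sigma*B_t)] = exp(sigma^2 t / 2); so E[X_t] = x_0 * exp((mu - sigma^2/2) t) * exp(sigma^2 t / 2) = x_0 * exp(mu t) = 9*exp(5*t)/5.
Var(X_t) = E[X_t^2] - (E[X_t])^2 = x_0^2 * exp(2 mu t) * (exp(sigma^2 t) - 1) = 81*(exp(64*t) - 1)*exp(10*t)/25.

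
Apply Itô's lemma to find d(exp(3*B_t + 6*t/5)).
d(exp(3*B_t + 6*t/5)) = (57*exp(3*B_t + 6*t/5)/10) dt + (3*exp(3*B_t + 6*t/5)) dB_t

Itô's formula for f(t, x): d f(t, B_t) = (f_t + (1/2) f_xx) dt + f_x dB_t. Compute partials of f(t, x) = exp(6*t/5 + 3*x):
  f_t(t,x)  = 6*exp(6*t/5 + 3*x)/5
  f_x(t,x)  = 3*exp(6*t/5 + 3*x)
  f_xx(t,x) = 9*exp(6*t/5 + 3*x)
Assemble drift = f_t + (1/2) f_xx = 57*exp(6*t/5 + 3*x)/10 and diffusion = f_x = 3*exp(6*t/5 + 3*x). Substituting x = B_t:
  d(exp(3*B_t + 6*t/5)) = (57*exp(3*B_t + 6*t/5)/10) dt + (3*exp(3*B_t + 6*t/5)) dB_t.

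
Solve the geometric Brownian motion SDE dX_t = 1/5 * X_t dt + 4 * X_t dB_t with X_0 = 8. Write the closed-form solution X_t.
X_t = 8 * exp((-39/5) * t + (4) * B_t)

For GBM dX = mu X dt + sigma X dB with X_0 = x_0, apply Itô to Y = log X: dY = (mu - sigma^2/2) dt + sigma dB, so Y_t = log(x_0) + (mu - sigma^2/2) t + sigma B_t and hence X_t = x_0 * exp((mu - sigma^2/2) t + sigma B_t).
With mu = 1/5, sigma = 4, x_0 = 8, this gives:
  X_t = 8 * exp((-39/5) * t + (4) * B_t).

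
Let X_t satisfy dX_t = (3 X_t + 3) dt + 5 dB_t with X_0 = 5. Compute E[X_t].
E[X_t] = 6*exp(3*t) - 1

Taking expectations and using E[dB_t] = 0, the mean m(t) = E[X_t] satisfies the ODE m'(t) = a m(t) + b with m(0) = x_0. With a = 3, b = 3, x_0 = 5, the solution is
  m(t) = x_0 * exp(a t) + (b/a) * (exp(a t) - 1)
       = 5 * exp(3 t) + (3/3) * (exp(3 t) - 1)
       = 6*exp(3*t) - 1.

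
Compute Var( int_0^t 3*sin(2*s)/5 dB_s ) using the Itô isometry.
Var = 9*t/50 - 9*sin(4*t)/200

The Itô integral of a deterministic integrand f(s) has mean 0 because each increment f(s) * (B_{s+ds} - B_s) has mean 0. By the Itô isometry:
  Var( int_0^t f(s) dB_s ) = E[ (int_0^t f(s) dB_s)^2 ] = int_0^t f(s)^2 ds.
Here f(s) = 3*sin(2*s)/5, so f(s)^2 = 9*sin(2*s)^2/25. Integrate:
  int_0^t (9*sin(2*s)^2/25) ds = 9*t/50 - 9*sin(4*t)/200.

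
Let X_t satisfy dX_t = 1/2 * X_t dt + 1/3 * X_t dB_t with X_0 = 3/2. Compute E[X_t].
E[X_t] = 3*exp(t/2)/2

For GBM dX = mu X dt + sigma X dB with X_0 = x_0, apply Itô to Y = log X: dY = (mu - sigma^2/2) dt + sigma dB, so Y_t = log(x_0) + (mu - sigma^2/2) t + sigma B_t and hence X_t = x_0 * exp((mu - sigma^2/2) t + sigma B_t).
With mu = 1/2, sigma = 1/3, x_0 = 3/2, this gives:
  X_t = 3/2 * exp((4/9) * t + (1/3) * B_t).
Since sigma*B_t ~ Normal(0, sigma^2 t), E[exp(sigma*B_t)] = exp(sigma^2 t / 2); so E[X_t] = x_0 * exp((mu - sigma^2/2) t) * exp(sigma^2 t / 2) = x_0 * exp(mu t) = 3*exp(t/2)/2.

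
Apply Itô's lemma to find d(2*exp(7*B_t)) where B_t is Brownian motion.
d(2*exp(7*B_t)) = (49*exp(7*B_t)) dt + (14*exp(7*B_t)) dB_t

Itô's formula for f(B_t) gives d f(B_t) = f'(B_t) dB_t + (1/2) f''(B_t) dt. Compute derivatives of f(x) = 2*exp(7*x):
  f'(x)  = 14*exp(7*x)
  f''(x) = 98*exp(7*x)
Substitute x = B_t and multiply the f'' term by 1/2:
  drift     = (1/2) * (98*exp(7*x)) evaluated at B_t = 49*exp(7*B_t)
  diffusion = (14*exp(7*x)) evaluated at B_t = 14*exp(7*B_t)
Therefore d(2*exp(7*B_t)) = (49*exp(7*B_t)) dt + (14*exp(7*B_t)) dB_t.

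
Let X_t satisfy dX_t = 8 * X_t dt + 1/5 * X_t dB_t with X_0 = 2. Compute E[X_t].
E[X_t] = 2*exp(8*t)

For GBM dX = mu X dt + sigma X dB with X_0 = x_0, apply Itô to Y = log X: dY = (mu - sigma^2/2) dt + sigma dB, so Y_t = log(x_0) + (mu - sigma^2/2) t + sigma B_t and hence X_t = x_0 * exp((mu - sigma^2/2) t + sigma B_t).
With mu = 8, sigma = 1/5, x_0 = 2, this gives:
  X_t = 2 * exp((399/50) * t + (1/5) * B_t).
Since sigma*B_t ~ Normal(0, sigma^2 t), E[exp(sigma*B_t)] = exp(sigma^2 t / 2); so E[X_t] = x_0 * exp((mu - sigma^2/2) t) * exp(sigma^2 t / 2) = x_0 * exp(mu t) = 2*exp(8*t).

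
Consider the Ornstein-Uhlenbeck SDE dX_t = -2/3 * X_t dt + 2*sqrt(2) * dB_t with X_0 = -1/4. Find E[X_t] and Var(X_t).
E[X_t] = -exp(-2*t/3)/4; Var(X_t) = 6 - 6*exp(-4*t/3)

The OU SDE dX = -theta X dt + sigma dB admits the integrating factor exp(theta t): d(exp(theta t) X_t) = sigma exp(theta t) dB_t. Integrating from 0 to t:
  X_t = x_0 * exp(-theta t) + sigma * int_0^t exp(-theta (t-s)) dB_s.
The Itô integral has mean 0 and (by the Itô isometry) variance sigma^2 * int_0^t exp(-2 theta (t - s)) ds = sigma^2 * (1 - exp(-2 theta t)) / (2 theta).
With theta = 2/3, sigma = 2*sqrt(2), x_0 = -1/4:
  E[X_t] = -1/4 * exp(-2/3 t) = -exp(-2*t/3)/4
  Var(X_t) = (2*sqrt(2))^2 * (1 - exp(-2*2/3 t)) / (2 * 2/3) = 6 - 6*exp(-4*t/3).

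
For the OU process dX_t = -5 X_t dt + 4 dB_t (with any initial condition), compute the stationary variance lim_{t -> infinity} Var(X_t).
lim Var(X_t) = 8/5

The OU SDE dX = -theta X dt + sigma dB admits the integrating factor exp(theta t): d(exp(theta t) X_t) = sigma exp(theta t) dB_t. Integrating from 0 to t gives X_t = x_0 * exp(-theta t) + sigma * int_0^t exp(-theta (t-s)) dB_s for any initial x_0. The Itô integral has variance (by the Itô isometry) sigma^2 * int_0^t exp(-2 theta (t - s)) ds = sigma^2 * (1 - exp(-2 theta t)) / (2 theta), independent of x_0.
With theta = 5, sigma = 4:
  Var(X_t) = (4)^2 * (1 - exp(-2*5 t)) / (2 * 5) = 8/5 - 8*exp(-10*t)/5.
As t -> infinity, exp(-2*5 t) -> 0, so the stationary variance is sigma^2 / (2 theta) = 8/5.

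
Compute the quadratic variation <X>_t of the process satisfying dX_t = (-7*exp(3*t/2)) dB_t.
<X>_t = 49*exp(3*t)/3 - 49/3

For an Itô process dX_t = a(t) dt + b(t) dB_t, the quadratic variation is <X>_t = int_0^t b(s)^2 ds (the drift term does not contribute). Here b(s) = -7*exp(3*s/2), so
  b(s)^2 = 49*exp(3*s).
Integrating from 0 to t:
  <X>_t = int_0^t (49*exp(3*s)) ds = 49*exp(3*t)/3 - 49/3.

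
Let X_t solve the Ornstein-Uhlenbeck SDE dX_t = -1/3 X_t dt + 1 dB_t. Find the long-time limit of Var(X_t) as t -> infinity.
lim Var(X_t) = 3/2

The OU SDE dX = -theta X dt + sigma dB admits the integrating factor exp(theta t): d(exp(theta t) X_t) = sigma exp(theta t) dB_t. Integrating from 0 to t gives X_t = x_0 * exp(-theta t) + sigma * int_0^t exp(-theta (t-s)) dB_s for any initial x_0. The Itô integral has variance (by the Itô isometry) sigma^2 * int_0^t exp(-2 theta (t - s)) ds = sigma^2 * (1 - exp(-2 theta t)) / (2 theta), independent of x_0.
With theta = 1/3, sigma = 1:
  Var(X_t) = (1)^2 * (1 - exp(-2*1/3 t)) / (2 * 1/3) = 3/2 - 3*exp(-2*t/3)/2.
As t -> infinity, exp(-2*1/3 t) -> 0, so the stationary variance is sigma^2 / (2 theta) = 3/2.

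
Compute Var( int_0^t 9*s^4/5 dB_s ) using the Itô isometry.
Var = 9*t^9/25

The Itô integral of a deterministic integrand f(s) has mean 0 because each increment f(s) * (B_{s+ds} - B_s) has mean 0. By the Itô isometry:
  Var( int_0^t f(s) dB_s ) = E[ (int_0^t f(s) dB_s)^2 ] = int_0^t f(s)^2 ds.
Here f(s) = 9*s^4/5, so f(s)^2 = 81*s^8/25. Integrate:
  int_0^t (81*s^8/25) ds = 9*t^9/25.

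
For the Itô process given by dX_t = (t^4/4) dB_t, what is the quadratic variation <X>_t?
<X>_t = t^9/144

For an Itô process dX_t = a(t) dt + b(t) dB_t, the quadratic variation is <X>_t = int_0^t b(s)^2 ds (the drift term does not contribute). Here b(s) = s^4/4, so
  b(s)^2 = s^8/16.
Integrating from 0 to t:
  <X>_t = int_0^t (s^8/16) ds = t^9/144.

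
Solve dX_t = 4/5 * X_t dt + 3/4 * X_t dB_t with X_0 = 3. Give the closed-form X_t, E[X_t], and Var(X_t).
X_t = 3 * exp((83/160) t + (3/4) B_t); E[X_t] = 3*exp(4*t/5); Var(X_t) = 9*(exp(9*t/16) - 1)*exp(8*t/5)

For GBM dX = mu X dt + sigma X dB with X_0 = x_0, apply Itô to Y = log X: dY = (mu - sigma^2/2) dt + sigma dB, so Y_t = log(x_0) + (mu - sigma^2/2) t + sigma B_t and hence X_t = x_0 * exp((mu - sigma^2/2) t + sigma B_t).
With mu = 4/5, sigma = 3/4, x_0 = 3, this gives:
  X_t = 3 * exp((83/160) * t + (3/4) * B_t).
Since sigma*B_t ~ Normal(0, sigma^2 t), E[exp(sigma*B_t)] = exp(sigma^2 t / 2); so E[X_t] = x_0 * exp((mu - sigma^2/2) t) * exp(sigma^2 t / 2) = x_0 * exp(mu t) = 3*exp(4*t/5).
Var(X_t) = E[X_t^2] - (E[X_t])^2 = x_0^2 * exp(2 mu t) * (exp(sigma^2 t) - 1) = 9*(exp(9*t/16) - 1)*exp(8*t/5).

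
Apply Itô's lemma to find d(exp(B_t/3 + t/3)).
d(exp(B_t/3 + t/3)) = (7*exp(B_t/3 + t/3)/18) dt + (exp(B_t/3 + t/3)/3) dB_t

Itô's formula for f(t, x): d f(t, B_t) = (f_t + (1/2) f_xx) dt + f_x dB_t. Compute partials of f(t, x) = exp(t/3 + x/3):
  f_t(t,x)  = exp(t/3 + x/3)/3
  f_x(t,x)  = exp(t/3 + x/3)/3
  f_xx(t,x) = exp(t/3 + x/3)/9
Assemble drift = f_t + (1/2) f_xx = 7*exp(t/3 + x/3)/18 and diffusion = f_x = exp(t/3 + x/3)/3. Substituting x = B_t:
  d(exp(B_t/3 + t/3)) = (7*exp(B_t/3 + t/3)/18) dt + (exp(B_t/3 + t/3)/3) dB_t.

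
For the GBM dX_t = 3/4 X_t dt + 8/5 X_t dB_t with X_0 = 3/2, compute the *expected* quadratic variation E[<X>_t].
E[<X>_t] = 288*exp(203*t/50)/203 - 288/203

<X>_t = int_0^t ((8/5) * X_s)^2 ds. Taking expectation inside the integral: E[<X>_t] = (8/5)^2 * int_0^t E[X_s^2] ds. For GBM, E[X_s^2] = x_0^2 * exp((2 mu + sigma^2) s). Integrating:
  E[<X>_t] = (8/5)^2 * (3/2)^2 * (exp((2*(3/4) + (8/5)^2) t) - 1) / (2*(3/4) + (8/5)^2)
           = (8/5)^2 * (3/2)^2 * (exp((203/50) t) - 1) / (203/50) = 288*exp(203*t/50)/203 - 288/203.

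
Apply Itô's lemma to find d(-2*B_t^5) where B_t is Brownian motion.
d(-2*B_t^5) = (-20*B_t^3) dt + (-10*B_t^4) dB_t

Itô's formula for f(B_t) gives d f(B_t) = f'(B_t) dB_t + (1/2) f''(B_t) dt. Compute derivatives of f(x) = -2*x^5:
  f'(x)  = -10*x^4
  f''(x) = -40*x^3
Substitute x = B_t and multiply the f'' term by 1/2:
  drift     = (1/2) * (-40*x^3) evaluated at B_t = -20*B_t^3
  diffusion = (-10*x^4) evaluated at B_t = -10*B_t^4
Therefore d(-2*B_t^5) = (-20*B_t^3) dt + (-10*B_t^4) dB_t.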